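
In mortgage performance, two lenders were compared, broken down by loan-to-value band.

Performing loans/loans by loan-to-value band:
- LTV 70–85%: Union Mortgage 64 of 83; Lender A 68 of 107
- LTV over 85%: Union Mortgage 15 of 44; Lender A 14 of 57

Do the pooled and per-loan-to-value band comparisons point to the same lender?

Yes

LTV 70–85%: Union Mortgage 64/83 = 77.1%, Lender A 68/107 = 63.6% → Union Mortgage
LTV over 85%: Union Mortgage 15/44 = 34.1%, Lender A 14/57 = 24.6% → Union Mortgage
Overall: Union Mortgage 79/127 = 62.2%, Lender A 82/164 = 50.0% → Union Mortgage
Union Mortgage wins overall and in every loan-to-value group — no reversal.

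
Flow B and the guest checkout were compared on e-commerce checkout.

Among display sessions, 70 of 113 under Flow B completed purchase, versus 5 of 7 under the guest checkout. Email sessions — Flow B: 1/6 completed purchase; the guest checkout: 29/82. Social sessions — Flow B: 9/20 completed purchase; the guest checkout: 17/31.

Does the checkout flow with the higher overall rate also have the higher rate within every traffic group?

No

Display: Flow B 70/113 = 61.9%, the guest checkout 5/7 = 71.4% → the guest checkout
Email: Flow B 1/6 = 16.7%, the guest checkout 29/82 = 35.4% → the guest checkout
Social: Flow B 9/20 = 45.0%, the guest checkout 17/31 = 54.8% → the guest checkout
Overall: Flow B 80/139 = 57.6%, the guest checkout 51/120 = 42.5% → Flow B
The guest checkout wins each traffic group but Flow B wins overall — the comparison reverses. The guest checkout's sessions skew toward email, which has a lower base rate.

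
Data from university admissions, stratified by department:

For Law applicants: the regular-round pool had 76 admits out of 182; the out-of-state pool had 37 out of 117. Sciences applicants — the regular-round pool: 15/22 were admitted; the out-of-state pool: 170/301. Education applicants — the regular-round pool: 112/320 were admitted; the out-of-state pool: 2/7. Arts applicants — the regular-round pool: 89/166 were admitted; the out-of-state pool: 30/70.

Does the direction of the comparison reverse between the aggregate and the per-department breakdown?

Law: the regular-round pool 76/182 = 41.8%, the out-of-state pool 37/117 = 31.6% → the regular-round pool
Sciences: the regular-round pool 15/22 = 68.2%, the out-of-state pool 170/301 = 56.5% → the regular-round pool
Education: the regular-round pool 112/320 = 35.0%, the out-of-state pool 2/7 = 28.6% → the regular-round pool
Arts: the regular-round pool 89/166 = 53.6%, the out-of-state pool 30/70 = 42.9% → the regular-round pool
Overall: the regular-round pool 292/690 = 42.3%, the out-of-state pool 239/495 = 48.3% → the out-of-state pool
The regular-round pool wins each department group but the out-of-state pool wins overall — the comparison reverses. The regular-round pool's applicants skew toward Education, which has a lower base rate.

Yes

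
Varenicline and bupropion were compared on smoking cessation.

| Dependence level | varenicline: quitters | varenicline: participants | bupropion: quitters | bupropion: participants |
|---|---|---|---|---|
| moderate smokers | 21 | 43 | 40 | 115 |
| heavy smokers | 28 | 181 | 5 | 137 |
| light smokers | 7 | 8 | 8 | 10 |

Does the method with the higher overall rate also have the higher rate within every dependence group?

Yes

Moderate smokers: varenicline 21/43 = 48.8%, bupropion 40/115 = 34.8% → varenicline
Heavy smokers: varenicline 28/181 = 15.5%, bupropion 5/137 = 3.6% → varenicline
Light smokers: varenicline 7/8 = 87.5%, bupropion 8/10 = 80.0% → varenicline
Overall: varenicline 56/232 = 24.1%, bupropion 53/262 = 20.2% → varenicline
Varenicline wins overall and in every dependence group — no reversal.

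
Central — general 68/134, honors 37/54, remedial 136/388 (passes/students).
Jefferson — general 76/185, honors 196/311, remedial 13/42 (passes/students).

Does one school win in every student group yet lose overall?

Yes

General: Central 68/134 = 50.7%, Jefferson 76/185 = 41.1% → Central
Honors: Central 37/54 = 68.5%, Jefferson 196/311 = 63.0% → Central
Remedial: Central 136/388 = 35.1%, Jefferson 13/42 = 31.0% → Central
Overall: Central 241/576 = 41.8%, Jefferson 285/538 = 53.0% → Jefferson
Central wins each student group but Jefferson wins overall — the comparison reverses. Central's students skew toward remedial, which has a lower base rate.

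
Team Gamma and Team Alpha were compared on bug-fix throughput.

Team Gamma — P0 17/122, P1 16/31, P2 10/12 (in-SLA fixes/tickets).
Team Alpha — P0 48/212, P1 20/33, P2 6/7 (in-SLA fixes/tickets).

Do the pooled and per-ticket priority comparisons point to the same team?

Yes

P0: Team Gamma 17/122 = 13.9%, Team Alpha 48/212 = 22.6% → Team Alpha
P1: Team Gamma 16/31 = 51.6%, Team Alpha 20/33 = 60.6% → Team Alpha
P2: Team Gamma 10/12 = 83.3%, Team Alpha 6/7 = 85.7% → Team Alpha
Overall: Team Gamma 43/165 = 26.1%, Team Alpha 74/252 = 29.4% → Team Alpha
Team Alpha wins overall and in every ticket group — no reversal.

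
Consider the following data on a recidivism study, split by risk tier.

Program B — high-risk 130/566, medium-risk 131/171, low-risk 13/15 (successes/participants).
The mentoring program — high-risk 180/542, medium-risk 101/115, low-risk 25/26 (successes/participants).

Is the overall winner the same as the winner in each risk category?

Yes

High-risk: Program B 130/566 = 23.0%, the mentoring program 180/542 = 33.2% → the mentoring program
Medium-risk: Program B 131/171 = 76.6%, the mentoring program 101/115 = 87.8% → the mentoring program
Low-risk: Program B 13/15 = 86.7%, the mentoring program 25/26 = 96.2% → the mentoring program
Overall: Program B 274/752 = 36.4%, the mentoring program 306/683 = 44.8% → the mentoring program
The mentoring program wins overall and in every risk group — no reversal.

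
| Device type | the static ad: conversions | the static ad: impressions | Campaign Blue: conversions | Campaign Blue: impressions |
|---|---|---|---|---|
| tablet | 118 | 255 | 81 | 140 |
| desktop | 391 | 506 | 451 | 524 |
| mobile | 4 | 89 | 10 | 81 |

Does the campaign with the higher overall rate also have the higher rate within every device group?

Tablet: the static ad 118/255 = 46.3%, Campaign Blue 81/140 = 57.9% → Campaign Blue
Desktop: the static ad 391/506 = 77.3%, Campaign Blue 451/524 = 86.1% → Campaign Blue
Mobile: the static ad 4/89 = 4.5%, Campaign Blue 10/81 = 12.3% → Campaign Blue
Overall: the static ad 513/850 = 60.4%, Campaign Blue 542/745 = 72.8% → Campaign Blue
Campaign Blue wins overall and in every device group — no reversal.

Yes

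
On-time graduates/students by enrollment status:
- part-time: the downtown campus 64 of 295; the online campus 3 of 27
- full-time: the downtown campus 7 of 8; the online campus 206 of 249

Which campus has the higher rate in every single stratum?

the downtown campus

Part-time: the downtown campus 64/295 = 21.7%, the online campus 3/27 = 11.1% → the downtown campus
Full-time: the downtown campus 7/8 = 87.5%, the online campus 206/249 = 82.7% → the downtown campus
The downtown campus has the higher rate in both groups.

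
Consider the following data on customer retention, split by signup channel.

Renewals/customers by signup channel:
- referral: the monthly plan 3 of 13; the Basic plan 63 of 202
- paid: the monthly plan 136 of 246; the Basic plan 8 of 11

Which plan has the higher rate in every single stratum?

the Basic plan

Referral: the monthly plan 3/13 = 23.1%, the Basic plan 63/202 = 31.2% → the Basic plan
Paid: the monthly plan 136/246 = 55.3%, the Basic plan 8/11 = 72.7% → the Basic plan
The Basic plan has the higher rate in both groups.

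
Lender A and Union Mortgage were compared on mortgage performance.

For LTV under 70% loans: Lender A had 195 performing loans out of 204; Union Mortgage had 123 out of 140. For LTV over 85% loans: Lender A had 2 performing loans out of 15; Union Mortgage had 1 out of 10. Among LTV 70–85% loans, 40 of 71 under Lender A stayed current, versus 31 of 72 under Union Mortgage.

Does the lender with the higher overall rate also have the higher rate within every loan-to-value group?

Yes

LTV under 70%: Lender A 195/204 = 95.6%, Union Mortgage 123/140 = 87.9% → Lender A
LTV over 85%: Lender A 2/15 = 13.3%, Union Mortgage 1/10 = 10.0% → Lender A
LTV 70–85%: Lender A 40/71 = 56.3%, Union Mortgage 31/72 = 43.1% → Lender A
Overall: Lender A 237/290 = 81.7%, Union Mortgage 155/222 = 69.8% → Lender A
Lender A wins overall and in every loan-to-value group — no reversal.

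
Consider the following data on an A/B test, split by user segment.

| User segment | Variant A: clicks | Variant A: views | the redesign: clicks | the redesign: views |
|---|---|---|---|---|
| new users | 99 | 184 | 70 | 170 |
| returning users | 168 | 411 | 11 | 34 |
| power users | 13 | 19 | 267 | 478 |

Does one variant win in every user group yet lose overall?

New users: Variant A 99/184 = 53.8%, the redesign 70/170 = 41.2% → Variant A
Returning users: Variant A 168/411 = 40.9%, the redesign 11/34 = 32.4% → Variant A
Power users: Variant A 13/19 = 68.4%, the redesign 267/478 = 55.9% → Variant A
Overall: Variant A 280/614 = 45.6%, the redesign 348/682 = 51.0% → the redesign
Variant A wins each user group but the redesign wins overall — the comparison reverses. Variant A's views skew toward returning users, which has a lower base rate.

Yes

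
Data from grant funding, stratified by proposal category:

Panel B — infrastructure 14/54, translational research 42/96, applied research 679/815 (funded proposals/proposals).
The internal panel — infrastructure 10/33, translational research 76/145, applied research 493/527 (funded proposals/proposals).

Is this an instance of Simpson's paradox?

No

Infrastructure: Panel B 14/54 = 25.9%, the internal panel 10/33 = 30.3% → the internal panel
Translational research: Panel B 42/96 = 43.8%, the internal panel 76/145 = 52.4% → the internal panel
Applied research: Panel B 679/815 = 83.3%, the internal panel 493/527 = 93.5% → the internal panel
Overall: Panel B 735/965 = 76.2%, the internal panel 579/705 = 82.1% → the internal panel
The internal panel wins overall and in every proposal group — no reversal.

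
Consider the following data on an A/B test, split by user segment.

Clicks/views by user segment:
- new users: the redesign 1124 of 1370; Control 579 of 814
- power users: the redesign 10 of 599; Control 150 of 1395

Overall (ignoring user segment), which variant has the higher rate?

the redesign

New users: the redesign 1124/1370 = 82.0%, Control 579/814 = 71.1% → the redesign
Power users: the redesign 10/599 = 1.7%, Control 150/1395 = 10.8% → Control
Overall: the redesign 1134/1969 = 57.6%, Control 729/2209 = 33.0% → the redesign
(Neither sweeps every user group, but the redesign has the higher pooled rate.)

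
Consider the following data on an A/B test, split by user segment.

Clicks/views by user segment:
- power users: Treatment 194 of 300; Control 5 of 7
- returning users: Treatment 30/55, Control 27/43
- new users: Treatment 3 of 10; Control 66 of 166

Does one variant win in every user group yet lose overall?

Yes

Power users: Treatment 194/300 = 64.7%, Control 5/7 = 71.4% → Control
Returning users: Treatment 30/55 = 54.5%, Control 27/43 = 62.8% → Control
New users: Treatment 3/10 = 30.0%, Control 66/166 = 39.8% → Control
Overall: Treatment 227/365 = 62.2%, Control 98/216 = 45.4% → Treatment
Control wins each user group but Treatment wins overall — the comparison reverses. Control's views skew toward new users, which has a lower base rate.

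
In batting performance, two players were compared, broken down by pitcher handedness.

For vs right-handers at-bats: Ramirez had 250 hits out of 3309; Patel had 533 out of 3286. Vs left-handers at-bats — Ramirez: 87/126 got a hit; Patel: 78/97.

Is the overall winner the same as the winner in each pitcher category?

Yes

Vs right-handers: Ramirez 250/3309 = 7.6%, Patel 533/3286 = 16.2% → Patel
Vs left-handers: Ramirez 87/126 = 69.0%, Patel 78/97 = 80.4% → Patel
Overall: Ramirez 337/3435 = 9.8%, Patel 611/3383 = 18.1% → Patel
Patel wins overall and in every pitcher group — no reversal.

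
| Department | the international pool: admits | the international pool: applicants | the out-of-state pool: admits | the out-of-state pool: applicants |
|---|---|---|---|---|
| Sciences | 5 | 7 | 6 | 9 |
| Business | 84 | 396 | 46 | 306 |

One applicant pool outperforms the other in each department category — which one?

the international pool

Sciences: the international pool 5/7 = 71.4%, the out-of-state pool 6/9 = 66.7% → the international pool
Business: the international pool 84/396 = 21.2%, the out-of-state pool 46/306 = 15.0% → the international pool
The international pool has the higher rate in both groups.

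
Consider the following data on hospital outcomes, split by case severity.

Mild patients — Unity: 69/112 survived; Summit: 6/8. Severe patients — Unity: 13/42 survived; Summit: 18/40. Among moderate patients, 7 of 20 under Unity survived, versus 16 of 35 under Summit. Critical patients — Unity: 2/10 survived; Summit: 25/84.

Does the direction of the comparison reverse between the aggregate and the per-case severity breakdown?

Yes

Mild: Unity 69/112 = 61.6%, Summit 6/8 = 75.0% → Summit
Severe: Unity 13/42 = 31.0%, Summit 18/40 = 45.0% → Summit
Moderate: Unity 7/20 = 35.0%, Summit 16/35 = 45.7% → Summit
Critical: Unity 2/10 = 20.0%, Summit 25/84 = 29.8% → Summit
Overall: Unity 91/184 = 49.5%, Summit 65/167 = 38.9% → Unity
Summit wins each case group but Unity wins overall — the comparison reverses. Summit's patients skew toward critical, which has a lower base rate.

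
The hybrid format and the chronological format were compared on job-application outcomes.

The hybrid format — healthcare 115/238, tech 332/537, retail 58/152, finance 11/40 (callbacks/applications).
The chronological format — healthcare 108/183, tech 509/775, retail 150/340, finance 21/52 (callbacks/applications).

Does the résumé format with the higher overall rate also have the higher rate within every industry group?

Healthcare: the hybrid format 115/238 = 48.3%, the chronological format 108/183 = 59.0% → the chronological format
Tech: the hybrid format 332/537 = 61.8%, the chronological format 509/775 = 65.7% → the chronological format
Retail: the hybrid format 58/152 = 38.2%, the chronological format 150/340 = 44.1% → the chronological format
Finance: the hybrid format 11/40 = 27.5%, the chronological format 21/52 = 40.4% → the chronological format
Overall: the hybrid format 516/967 = 53.4%, the chronological format 788/1350 = 58.4% → the chronological format
The chronological format wins overall and in every industry group — no reversal.

Yes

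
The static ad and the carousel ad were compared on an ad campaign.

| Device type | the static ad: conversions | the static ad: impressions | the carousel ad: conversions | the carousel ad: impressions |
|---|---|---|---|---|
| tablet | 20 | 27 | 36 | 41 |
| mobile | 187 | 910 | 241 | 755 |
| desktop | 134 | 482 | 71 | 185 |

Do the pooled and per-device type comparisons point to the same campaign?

Yes

Tablet: the static ad 20/27 = 74.1%, the carousel ad 36/41 = 87.8% → the carousel ad
Mobile: the static ad 187/910 = 20.5%, the carousel ad 241/755 = 31.9% → the carousel ad
Desktop: the static ad 134/482 = 27.8%, the carousel ad 71/185 = 38.4% → the carousel ad
Overall: the static ad 341/1419 = 24.0%, the carousel ad 348/981 = 35.5% → the carousel ad
The carousel ad wins overall and in every device group — no reversal.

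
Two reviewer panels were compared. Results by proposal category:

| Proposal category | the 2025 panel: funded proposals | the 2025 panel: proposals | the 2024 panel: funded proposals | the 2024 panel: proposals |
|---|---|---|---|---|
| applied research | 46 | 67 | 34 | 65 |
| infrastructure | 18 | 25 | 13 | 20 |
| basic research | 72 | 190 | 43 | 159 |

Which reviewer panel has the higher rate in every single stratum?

Applied research: the 2025 panel 46/67 = 68.7%, the 2024 panel 34/65 = 52.3% → the 2025 panel
Infrastructure: the 2025 panel 18/25 = 72.0%, the 2024 panel 13/20 = 65.0% → the 2025 panel
Basic research: the 2025 panel 72/190 = 37.9%, the 2024 panel 43/159 = 27.0% → the 2025 panel
The 2025 panel has the higher rate in all 3 groups.

the 2025 panel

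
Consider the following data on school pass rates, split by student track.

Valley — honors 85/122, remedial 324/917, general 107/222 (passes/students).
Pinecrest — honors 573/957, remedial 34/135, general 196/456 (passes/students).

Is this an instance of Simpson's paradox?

Yes

Honors: Valley 85/122 = 69.7%, Pinecrest 573/957 = 59.9% → Valley
Remedial: Valley 324/917 = 35.3%, Pinecrest 34/135 = 25.2% → Valley
General: Valley 107/222 = 48.2%, Pinecrest 196/456 = 43.0% → Valley
Overall: Valley 516/1261 = 40.9%, Pinecrest 803/1548 = 51.9% → Pinecrest
Valley wins each student group but Pinecrest wins overall — the comparison reverses. Valley's students skew toward remedial, which has a lower base rate.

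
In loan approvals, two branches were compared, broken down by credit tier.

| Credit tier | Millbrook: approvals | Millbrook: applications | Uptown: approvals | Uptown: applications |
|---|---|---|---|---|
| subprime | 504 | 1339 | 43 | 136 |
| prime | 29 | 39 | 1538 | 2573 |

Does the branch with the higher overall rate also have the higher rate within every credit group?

No

Subprime: Millbrook 504/1339 = 37.6%, Uptown 43/136 = 31.6% → Millbrook
Prime: Millbrook 29/39 = 74.4%, Uptown 1538/2573 = 59.8% → Millbrook
Overall: Millbrook 533/1378 = 38.7%, Uptown 1581/2709 = 58.4% → Uptown
Millbrook wins each credit group but Uptown wins overall — the comparison reverses. Millbrook's applications skew toward subprime, which has a lower base rate.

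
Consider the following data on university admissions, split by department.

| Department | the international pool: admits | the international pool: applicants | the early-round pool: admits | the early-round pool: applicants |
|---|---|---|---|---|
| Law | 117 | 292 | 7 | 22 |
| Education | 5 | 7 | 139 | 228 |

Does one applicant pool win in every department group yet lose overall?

Law: the international pool 117/292 = 40.1%, the early-round pool 7/22 = 31.8% → the international pool
Education: the international pool 5/7 = 71.4%, the early-round pool 139/228 = 61.0% → the international pool
Overall: the international pool 122/299 = 40.8%, the early-round pool 146/250 = 58.4% → the early-round pool
The international pool wins each department group but the early-round pool wins overall — the comparison reverses. The international pool's applicants skew toward Law, which has a lower base rate.

Yes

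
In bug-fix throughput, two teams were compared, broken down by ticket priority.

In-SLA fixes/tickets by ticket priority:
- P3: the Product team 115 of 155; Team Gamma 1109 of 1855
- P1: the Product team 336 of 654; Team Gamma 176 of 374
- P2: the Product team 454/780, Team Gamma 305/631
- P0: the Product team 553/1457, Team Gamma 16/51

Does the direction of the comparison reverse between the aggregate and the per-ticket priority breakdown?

P3: the Product team 115/155 = 74.2%, Team Gamma 1109/1855 = 59.8% → the Product team
P1: the Product team 336/654 = 51.4%, Team Gamma 176/374 = 47.1% → the Product team
P2: the Product team 454/780 = 58.2%, Team Gamma 305/631 = 48.3% → the Product team
P0: the Product team 553/1457 = 38.0%, Team Gamma 16/51 = 31.4% → the Product team
Overall: the Product team 1458/3046 = 47.9%, Team Gamma 1606/2911 = 55.2% → Team Gamma
The Product team wins each ticket group but Team Gamma wins overall — the comparison reverses. The Product team's tickets skew toward P0, which has a lower base rate.

Yes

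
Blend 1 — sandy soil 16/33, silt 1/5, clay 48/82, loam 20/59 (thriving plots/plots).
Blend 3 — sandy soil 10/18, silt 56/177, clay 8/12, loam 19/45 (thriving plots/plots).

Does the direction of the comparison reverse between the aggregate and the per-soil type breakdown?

Yes

Sandy soil: Blend 1 16/33 = 48.5%, Blend 3 10/18 = 55.6% → Blend 3
Silt: Blend 1 1/5 = 20.0%, Blend 3 56/177 = 31.6% → Blend 3
Clay: Blend 1 48/82 = 58.5%, Blend 3 8/12 = 66.7% → Blend 3
Loam: Blend 1 20/59 = 33.9%, Blend 3 19/45 = 42.2% → Blend 3
Overall: Blend 1 85/179 = 47.5%, Blend 3 93/252 = 36.9% → Blend 1
Blend 3 wins each soil group but Blend 1 wins overall — the comparison reverses. Blend 3's plots skew toward silt, which has a lower base rate.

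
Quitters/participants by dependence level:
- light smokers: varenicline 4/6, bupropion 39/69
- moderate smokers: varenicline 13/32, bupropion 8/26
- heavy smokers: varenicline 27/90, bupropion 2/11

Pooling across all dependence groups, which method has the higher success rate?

bupropion

Light smokers: varenicline 4/6 = 66.7%, bupropion 39/69 = 56.5% → varenicline
Moderate smokers: varenicline 13/32 = 40.6%, bupropion 8/26 = 30.8% → varenicline
Heavy smokers: varenicline 27/90 = 30.0%, bupropion 2/11 = 18.2% → varenicline
Overall: varenicline 44/128 = 34.4%, bupropion 49/106 = 46.2% → bupropion
(Varenicline wins every dependence group but bupropion wins overall — varenicline's participants skew toward the low-rate heavy smokers group.)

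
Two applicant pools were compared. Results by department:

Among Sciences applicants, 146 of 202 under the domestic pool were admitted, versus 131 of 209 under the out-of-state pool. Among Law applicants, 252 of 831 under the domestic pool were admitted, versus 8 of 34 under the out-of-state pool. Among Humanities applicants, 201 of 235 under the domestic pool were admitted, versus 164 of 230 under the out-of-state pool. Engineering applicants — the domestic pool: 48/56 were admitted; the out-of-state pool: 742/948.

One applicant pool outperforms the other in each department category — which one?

Sciences: the domestic pool 146/202 = 72.3%, the out-of-state pool 131/209 = 62.7% → the domestic pool
Law: the domestic pool 252/831 = 30.3%, the out-of-state pool 8/34 = 23.5% → the domestic pool
Humanities: the domestic pool 201/235 = 85.5%, the out-of-state pool 164/230 = 71.3% → the domestic pool
Engineering: the domestic pool 48/56 = 85.7%, the out-of-state pool 742/948 = 78.3% → the domestic pool
The domestic pool has the higher rate in all 4 groups.

the domestic pool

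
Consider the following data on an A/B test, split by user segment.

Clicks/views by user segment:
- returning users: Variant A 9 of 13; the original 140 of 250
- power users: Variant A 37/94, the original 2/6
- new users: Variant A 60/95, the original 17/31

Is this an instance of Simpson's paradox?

Yes

Returning users: Variant A 9/13 = 69.2%, the original 140/250 = 56.0% → Variant A
Power users: Variant A 37/94 = 39.4%, the original 2/6 = 33.3% → Variant A
New users: Variant A 60/95 = 63.2%, the original 17/31 = 54.8% → Variant A
Overall: Variant A 106/202 = 52.5%, the original 159/287 = 55.4% → the original
Variant A wins each user group but the original wins overall — the comparison reverses. Variant A's views skew toward power users, which has a lower base rate.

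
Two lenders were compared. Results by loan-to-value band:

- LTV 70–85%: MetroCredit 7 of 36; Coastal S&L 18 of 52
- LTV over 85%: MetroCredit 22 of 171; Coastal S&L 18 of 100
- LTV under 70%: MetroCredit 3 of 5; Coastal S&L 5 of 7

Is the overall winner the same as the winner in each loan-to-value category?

LTV 70–85%: MetroCredit 7/36 = 19.4%, Coastal S&L 18/52 = 34.6% → Coastal S&L
LTV over 85%: MetroCredit 22/171 = 12.9%, Coastal S&L 18/100 = 18.0% → Coastal S&L
LTV under 70%: MetroCredit 3/5 = 60.0%, Coastal S&L 5/7 = 71.4% → Coastal S&L
Overall: MetroCredit 32/212 = 15.1%, Coastal S&L 41/159 = 25.8% → Coastal S&L
Coastal S&L wins overall and in every loan-to-value group — no reversal.

Yes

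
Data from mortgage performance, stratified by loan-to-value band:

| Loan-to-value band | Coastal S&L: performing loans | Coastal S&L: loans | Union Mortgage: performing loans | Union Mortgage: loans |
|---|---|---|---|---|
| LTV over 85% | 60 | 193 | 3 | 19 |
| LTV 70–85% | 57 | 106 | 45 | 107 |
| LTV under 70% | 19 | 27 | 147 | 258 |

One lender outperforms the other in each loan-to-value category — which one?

LTV over 85%: Coastal S&L 60/193 = 31.1%, Union Mortgage 3/19 = 15.8% → Coastal S&L
LTV 70–85%: Coastal S&L 57/106 = 53.8%, Union Mortgage 45/107 = 42.1% → Coastal S&L
LTV under 70%: Coastal S&L 19/27 = 70.4%, Union Mortgage 147/258 = 57.0% → Coastal S&L
Coastal S&L has the higher rate in all 3 groups.

Coastal S&L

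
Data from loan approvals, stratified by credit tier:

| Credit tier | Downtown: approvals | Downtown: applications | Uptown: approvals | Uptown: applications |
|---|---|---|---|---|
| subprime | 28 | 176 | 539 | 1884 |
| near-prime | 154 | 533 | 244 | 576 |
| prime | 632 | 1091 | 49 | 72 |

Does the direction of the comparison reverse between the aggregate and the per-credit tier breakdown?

Subprime: Downtown 28/176 = 15.9%, Uptown 539/1884 = 28.6% → Uptown
Near-prime: Downtown 154/533 = 28.9%, Uptown 244/576 = 42.4% → Uptown
Prime: Downtown 632/1091 = 57.9%, Uptown 49/72 = 68.1% → Uptown
Overall: Downtown 814/1800 = 45.2%, Uptown 832/2532 = 32.9% → Downtown
Uptown wins each credit group but Downtown wins overall — the comparison reverses. Uptown's applications skew toward subprime, which has a lower base rate.

Yes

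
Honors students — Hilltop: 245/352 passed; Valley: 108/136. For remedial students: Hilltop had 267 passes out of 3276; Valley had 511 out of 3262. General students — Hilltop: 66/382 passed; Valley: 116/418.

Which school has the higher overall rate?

Valley

Honors: Hilltop 245/352 = 69.6%, Valley 108/136 = 79.4% → Valley
Remedial: Hilltop 267/3276 = 8.2%, Valley 511/3262 = 15.7% → Valley
General: Hilltop 66/382 = 17.3%, Valley 116/418 = 27.8% → Valley
Overall: Hilltop 578/4010 = 14.4%, Valley 735/3816 = 19.3% → Valley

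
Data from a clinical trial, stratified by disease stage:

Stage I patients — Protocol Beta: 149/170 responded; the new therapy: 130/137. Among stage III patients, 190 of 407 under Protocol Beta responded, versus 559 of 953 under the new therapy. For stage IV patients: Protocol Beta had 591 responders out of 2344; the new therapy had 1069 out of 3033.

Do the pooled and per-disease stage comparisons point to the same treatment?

Stage I: Protocol Beta 149/170 = 87.6%, the new therapy 130/137 = 94.9% → the new therapy
Stage III: Protocol Beta 190/407 = 46.7%, the new therapy 559/953 = 58.7% → the new therapy
Stage IV: Protocol Beta 591/2344 = 25.2%, the new therapy 1069/3033 = 35.2% → the new therapy
Overall: Protocol Beta 930/2921 = 31.8%, the new therapy 1758/4123 = 42.6% → the new therapy
The new therapy wins overall and in every disease group — no reversal.

Yes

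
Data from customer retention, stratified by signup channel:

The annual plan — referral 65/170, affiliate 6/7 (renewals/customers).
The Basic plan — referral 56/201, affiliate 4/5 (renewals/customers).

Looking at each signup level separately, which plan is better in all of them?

Referral: the annual plan 65/170 = 38.2%, the Basic plan 56/201 = 27.9% → the annual plan
Affiliate: the annual plan 6/7 = 85.7%, the Basic plan 4/5 = 80.0% → the annual plan
The annual plan has the higher rate in both groups.

the annual plan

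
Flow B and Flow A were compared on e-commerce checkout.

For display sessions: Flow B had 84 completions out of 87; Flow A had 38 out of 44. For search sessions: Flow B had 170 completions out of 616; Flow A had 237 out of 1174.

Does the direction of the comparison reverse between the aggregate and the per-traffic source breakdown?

No

Display: Flow B 84/87 = 96.6%, Flow A 38/44 = 86.4% → Flow B
Search: Flow B 170/616 = 27.6%, Flow A 237/1174 = 20.2% → Flow B
Overall: Flow B 254/703 = 36.1%, Flow A 275/1218 = 22.6% → Flow B
Flow B wins overall and in every traffic group — no reversal.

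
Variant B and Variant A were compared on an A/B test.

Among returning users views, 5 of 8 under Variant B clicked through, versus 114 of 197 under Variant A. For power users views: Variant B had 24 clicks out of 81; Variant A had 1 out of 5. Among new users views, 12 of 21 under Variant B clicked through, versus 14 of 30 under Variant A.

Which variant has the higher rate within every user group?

Returning users: Variant B 5/8 = 62.5%, Variant A 114/197 = 57.9% → Variant B
Power users: Variant B 24/81 = 29.6%, Variant A 1/5 = 20.0% → Variant B
New users: Variant B 12/21 = 57.1%, Variant A 14/30 = 46.7% → Variant B
Variant B has the higher rate in all 3 groups.

Variant B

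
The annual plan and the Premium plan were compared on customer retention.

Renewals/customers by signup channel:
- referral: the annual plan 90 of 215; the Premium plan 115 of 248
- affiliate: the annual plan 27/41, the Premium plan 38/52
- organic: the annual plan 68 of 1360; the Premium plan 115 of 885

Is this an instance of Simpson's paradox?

Referral: the annual plan 90/215 = 41.9%, the Premium plan 115/248 = 46.4% → the Premium plan
Affiliate: the annual plan 27/41 = 65.9%, the Premium plan 38/52 = 73.1% → the Premium plan
Organic: the annual plan 68/1360 = 5.0%, the Premium plan 115/885 = 13.0% → the Premium plan
Overall: the annual plan 185/1616 = 11.4%, the Premium plan 268/1185 = 22.6% → the Premium plan
The Premium plan wins overall and in every signup group — no reversal.

No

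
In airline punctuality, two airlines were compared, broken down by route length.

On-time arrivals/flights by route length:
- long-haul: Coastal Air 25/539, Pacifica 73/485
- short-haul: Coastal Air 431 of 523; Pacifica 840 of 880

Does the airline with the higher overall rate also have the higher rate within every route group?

Yes

Long-haul: Coastal Air 25/539 = 4.6%, Pacifica 73/485 = 15.1% → Pacifica
Short-haul: Coastal Air 431/523 = 82.4%, Pacifica 840/880 = 95.5% → Pacifica
Overall: Coastal Air 456/1062 = 42.9%, Pacifica 913/1365 = 66.9% → Pacifica
Pacifica wins overall and in every route group — no reversal.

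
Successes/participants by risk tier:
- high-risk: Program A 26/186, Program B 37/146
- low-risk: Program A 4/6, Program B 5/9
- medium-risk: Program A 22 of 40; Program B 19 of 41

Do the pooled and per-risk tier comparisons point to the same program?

No

High-risk: Program A 26/186 = 14.0%, Program B 37/146 = 25.3% → Program B
Low-risk: Program A 4/6 = 66.7%, Program B 5/9 = 55.6% → Program A
Medium-risk: Program A 22/40 = 55.0%, Program B 19/41 = 46.3% → Program A
Overall: Program A 52/232 = 22.4%, Program B 61/196 = 31.1% → Program B
Neither sweeps: Program A wins 2 of 3 groups, Program B wins 1. Program B wins overall but not every group — no Simpson reversal.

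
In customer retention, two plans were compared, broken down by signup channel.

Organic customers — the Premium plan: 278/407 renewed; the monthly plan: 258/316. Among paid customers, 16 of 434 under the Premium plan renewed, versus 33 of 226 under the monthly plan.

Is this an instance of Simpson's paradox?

Organic: the Premium plan 278/407 = 68.3%, the monthly plan 258/316 = 81.6% → the monthly plan
Paid: the Premium plan 16/434 = 3.7%, the monthly plan 33/226 = 14.6% → the monthly plan
Overall: the Premium plan 294/841 = 35.0%, the monthly plan 291/542 = 53.7% → the monthly plan
The monthly plan wins overall and in every signup group — no reversal.

No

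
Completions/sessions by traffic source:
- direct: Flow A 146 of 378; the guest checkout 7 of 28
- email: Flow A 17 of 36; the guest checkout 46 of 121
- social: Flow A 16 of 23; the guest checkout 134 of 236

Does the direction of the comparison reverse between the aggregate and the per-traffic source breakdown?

Yes

Direct: Flow A 146/378 = 38.6%, the guest checkout 7/28 = 25.0% → Flow A
Email: Flow A 17/36 = 47.2%, the guest checkout 46/121 = 38.0% → Flow A
Social: Flow A 16/23 = 69.6%, the guest checkout 134/236 = 56.8% → Flow A
Overall: Flow A 179/437 = 41.0%, the guest checkout 187/385 = 48.6% → the guest checkout
Flow A wins each traffic group but the guest checkout wins overall — the comparison reverses. Flow A's sessions skew toward direct, which has a lower base rate.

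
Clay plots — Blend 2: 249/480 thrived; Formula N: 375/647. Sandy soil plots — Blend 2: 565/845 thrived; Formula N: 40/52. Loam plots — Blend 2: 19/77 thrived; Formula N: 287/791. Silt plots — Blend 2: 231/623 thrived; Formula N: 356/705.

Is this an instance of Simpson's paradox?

Clay: Blend 2 249/480 = 51.9%, Formula N 375/647 = 58.0% → Formula N
Sandy soil: Blend 2 565/845 = 66.9%, Formula N 40/52 = 76.9% → Formula N
Loam: Blend 2 19/77 = 24.7%, Formula N 287/791 = 36.3% → Formula N
Silt: Blend 2 231/623 = 37.1%, Formula N 356/705 = 50.5% → Formula N
Overall: Blend 2 1064/2025 = 52.5%, Formula N 1058/2195 = 48.2% → Blend 2
Formula N wins each soil group but Blend 2 wins overall — the comparison reverses. Formula N's plots skew toward loam, which has a lower base rate.

Yes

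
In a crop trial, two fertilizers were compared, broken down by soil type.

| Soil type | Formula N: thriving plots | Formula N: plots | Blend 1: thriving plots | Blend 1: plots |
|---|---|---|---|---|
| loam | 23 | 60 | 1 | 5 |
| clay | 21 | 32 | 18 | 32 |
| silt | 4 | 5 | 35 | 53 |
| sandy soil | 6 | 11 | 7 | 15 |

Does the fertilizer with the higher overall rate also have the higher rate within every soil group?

No

Loam: Formula N 23/60 = 38.3%, Blend 1 1/5 = 20.0% → Formula N
Clay: Formula N 21/32 = 65.6%, Blend 1 18/32 = 56.2% → Formula N
Silt: Formula N 4/5 = 80.0%, Blend 1 35/53 = 66.0% → Formula N
Sandy soil: Formula N 6/11 = 54.5%, Blend 1 7/15 = 46.7% → Formula N
Overall: Formula N 54/108 = 50.0%, Blend 1 61/105 = 58.1% → Blend 1
Formula N wins each soil group but Blend 1 wins overall — the comparison reverses. Formula N's plots skew toward loam, which has a lower base rate.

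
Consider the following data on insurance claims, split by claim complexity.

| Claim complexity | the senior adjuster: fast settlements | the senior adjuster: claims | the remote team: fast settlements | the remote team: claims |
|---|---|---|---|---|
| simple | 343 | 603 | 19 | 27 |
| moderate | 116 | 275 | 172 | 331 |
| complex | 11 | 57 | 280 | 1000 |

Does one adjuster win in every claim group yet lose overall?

Simple: the senior adjuster 343/603 = 56.9%, the remote team 19/27 = 70.4% → the remote team
Moderate: the senior adjuster 116/275 = 42.2%, the remote team 172/331 = 52.0% → the remote team
Complex: the senior adjuster 11/57 = 19.3%, the remote team 280/1000 = 28.0% → the remote team
Overall: the senior adjuster 470/935 = 50.3%, the remote team 471/1358 = 34.7% → the senior adjuster
The remote team wins each claim group but the senior adjuster wins overall — the comparison reverses. The remote team's claims skew toward complex, which has a lower base rate.

Yes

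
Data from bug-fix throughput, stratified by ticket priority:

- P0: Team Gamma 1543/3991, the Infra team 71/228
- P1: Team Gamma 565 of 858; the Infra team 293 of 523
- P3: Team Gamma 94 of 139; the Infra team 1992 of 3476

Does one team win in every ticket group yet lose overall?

Yes

P0: Team Gamma 1543/3991 = 38.7%, the Infra team 71/228 = 31.1% → Team Gamma
P1: Team Gamma 565/858 = 65.9%, the Infra team 293/523 = 56.0% → Team Gamma
P3: Team Gamma 94/139 = 67.6%, the Infra team 1992/3476 = 57.3% → Team Gamma
Overall: Team Gamma 2202/4988 = 44.1%, the Infra team 2356/4227 = 55.7% → the Infra team
Team Gamma wins each ticket group but the Infra team wins overall — the comparison reverses. Team Gamma's tickets skew toward P0, which has a lower base rate.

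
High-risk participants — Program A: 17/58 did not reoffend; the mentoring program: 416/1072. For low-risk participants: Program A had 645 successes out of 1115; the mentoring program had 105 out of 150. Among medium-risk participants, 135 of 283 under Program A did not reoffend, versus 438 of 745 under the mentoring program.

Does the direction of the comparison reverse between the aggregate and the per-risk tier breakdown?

High-risk: Program A 17/58 = 29.3%, the mentoring program 416/1072 = 38.8% → the mentoring program
Low-risk: Program A 645/1115 = 57.8%, the mentoring program 105/150 = 70.0% → the mentoring program
Medium-risk: Program A 135/283 = 47.7%, the mentoring program 438/745 = 58.8% → the mentoring program
Overall: Program A 797/1456 = 54.7%, the mentoring program 959/1967 = 48.8% → Program A
The mentoring program wins each risk group but Program A wins overall — the comparison reverses. The mentoring program's participants skew toward high-risk, which has a lower base rate.

Yes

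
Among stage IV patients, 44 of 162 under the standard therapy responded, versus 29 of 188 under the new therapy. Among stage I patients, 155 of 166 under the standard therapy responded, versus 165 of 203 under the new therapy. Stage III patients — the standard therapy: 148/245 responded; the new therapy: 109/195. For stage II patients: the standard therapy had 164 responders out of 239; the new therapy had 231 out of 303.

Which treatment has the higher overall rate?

Stage IV: the standard therapy 44/162 = 27.2%, the new therapy 29/188 = 15.4% → the standard therapy
Stage I: the standard therapy 155/166 = 93.4%, the new therapy 165/203 = 81.3% → the standard therapy
Stage III: the standard therapy 148/245 = 60.4%, the new therapy 109/195 = 55.9% → the standard therapy
Stage II: the standard therapy 164/239 = 68.6%, the new therapy 231/303 = 76.2% → the new therapy
Overall: the standard therapy 511/812 = 62.9%, the new therapy 534/889 = 60.1% → the standard therapy
(Neither sweeps every disease group, but the standard therapy has the higher pooled rate.)

the standard therapy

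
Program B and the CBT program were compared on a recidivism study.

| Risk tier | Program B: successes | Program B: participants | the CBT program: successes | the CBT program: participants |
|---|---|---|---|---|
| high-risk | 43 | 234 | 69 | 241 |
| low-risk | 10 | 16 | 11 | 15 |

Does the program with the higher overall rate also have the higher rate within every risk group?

Yes

High-risk: Program B 43/234 = 18.4%, the CBT program 69/241 = 28.6% → the CBT program
Low-risk: Program B 10/16 = 62.5%, the CBT program 11/15 = 73.3% → the CBT program
Overall: Program B 53/250 = 21.2%, the CBT program 80/256 = 31.2% → the CBT program
The CBT program wins overall and in every risk group — no reversal.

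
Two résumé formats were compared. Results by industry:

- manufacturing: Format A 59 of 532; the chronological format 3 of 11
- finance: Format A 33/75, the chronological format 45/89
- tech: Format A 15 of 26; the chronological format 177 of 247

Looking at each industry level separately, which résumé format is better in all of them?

Manufacturing: Format A 59/532 = 11.1%, the chronological format 3/11 = 27.3% → the chronological format
Finance: Format A 33/75 = 44.0%, the chronological format 45/89 = 50.6% → the chronological format
Tech: Format A 15/26 = 57.7%, the chronological format 177/247 = 71.7% → the chronological format
The chronological format has the higher rate in all 3 groups.

the chronological format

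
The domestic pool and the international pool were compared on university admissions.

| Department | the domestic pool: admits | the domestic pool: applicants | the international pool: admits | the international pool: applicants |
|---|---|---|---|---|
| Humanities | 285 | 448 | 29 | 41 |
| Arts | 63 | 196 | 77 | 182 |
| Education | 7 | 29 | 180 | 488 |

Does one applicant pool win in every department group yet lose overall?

Humanities: the domestic pool 285/448 = 63.6%, the international pool 29/41 = 70.7% → the international pool
Arts: the domestic pool 63/196 = 32.1%, the international pool 77/182 = 42.3% → the international pool
Education: the domestic pool 7/29 = 24.1%, the international pool 180/488 = 36.9% → the international pool
Overall: the domestic pool 355/673 = 52.7%, the international pool 286/711 = 40.2% → the domestic pool
The international pool wins each department group but the domestic pool wins overall — the comparison reverses. The international pool's applicants skew toward Education, which has a lower base rate.

Yes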